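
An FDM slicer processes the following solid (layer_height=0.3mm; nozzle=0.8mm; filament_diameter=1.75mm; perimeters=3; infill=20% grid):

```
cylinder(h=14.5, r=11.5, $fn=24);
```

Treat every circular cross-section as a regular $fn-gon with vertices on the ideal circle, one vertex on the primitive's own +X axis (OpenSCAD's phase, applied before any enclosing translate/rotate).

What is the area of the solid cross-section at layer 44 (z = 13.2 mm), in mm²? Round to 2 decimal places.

At z = 13.2 mm: the cylinder: section is a regular 24-gon, circumradius r=11.5 (area = (24/2)·11.500²·sin(360°/24) = 410.75 mm²). Overall, the cross-section is a single solid region. Net area = 410.75 mm².

410.75 mm²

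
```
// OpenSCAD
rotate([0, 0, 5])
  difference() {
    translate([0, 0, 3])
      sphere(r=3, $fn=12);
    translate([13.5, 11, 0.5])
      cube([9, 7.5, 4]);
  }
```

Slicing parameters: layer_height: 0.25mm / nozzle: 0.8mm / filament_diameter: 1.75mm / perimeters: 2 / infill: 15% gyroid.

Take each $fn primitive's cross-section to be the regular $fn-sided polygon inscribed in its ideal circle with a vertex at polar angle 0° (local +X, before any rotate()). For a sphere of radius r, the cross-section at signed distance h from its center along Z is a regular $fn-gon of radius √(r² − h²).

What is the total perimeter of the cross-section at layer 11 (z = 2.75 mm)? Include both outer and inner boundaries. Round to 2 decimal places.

At z = 2.75 mm: the sphere: section is a regular 12-gon, circumradius = √(r²−h²) = √(3²−0.25²) = 2.990 (perimeter = 2·12·2.990·sin(180°/12) = 18.57 mm); the 9×7.5 cube at (13.5, 11) contributes its full rectangle (perimeter 33.00 mm); Taking the first minus the rest: starting from the r=3 sphere, the 9×7.5 cube at (13.5, 11) misses the remaining region (no effect) — boundary = 18.57 mm; (rotated 5° about Z; rotation is an isometry so areas/perimeters/island counts are preserved). Overall, the cross-section is a single solid region. Total boundary length (outer) = 18.57 mm.

18.57 mm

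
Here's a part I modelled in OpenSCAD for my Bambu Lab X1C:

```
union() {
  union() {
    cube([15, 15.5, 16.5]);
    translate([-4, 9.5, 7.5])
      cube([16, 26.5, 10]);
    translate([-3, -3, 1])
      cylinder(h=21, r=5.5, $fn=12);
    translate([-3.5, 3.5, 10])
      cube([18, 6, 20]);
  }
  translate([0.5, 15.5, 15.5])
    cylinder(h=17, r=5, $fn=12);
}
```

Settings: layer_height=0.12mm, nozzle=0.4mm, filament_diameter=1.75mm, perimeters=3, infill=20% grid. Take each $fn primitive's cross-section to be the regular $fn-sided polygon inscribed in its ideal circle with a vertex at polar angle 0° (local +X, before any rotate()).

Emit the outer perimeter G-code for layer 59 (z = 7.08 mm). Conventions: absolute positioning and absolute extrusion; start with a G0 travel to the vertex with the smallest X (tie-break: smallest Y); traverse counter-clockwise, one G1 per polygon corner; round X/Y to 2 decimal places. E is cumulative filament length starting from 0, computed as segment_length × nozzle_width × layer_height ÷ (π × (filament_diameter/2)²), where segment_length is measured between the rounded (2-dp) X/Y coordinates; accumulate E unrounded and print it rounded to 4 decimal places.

At z = 7.08 mm: the 15×15.5 cube contributes its full rectangle; the cube at (-4, 9.5) is not intersected at this z (z outside [7.5, 17.5]); the r=5.5 cylinder at (-3, -3) gives a regular 12-gon of circumradius 5.5 (constant along its height); the cube at (-3.5, 3.5) does not reach this height (z outside [10, 30]); Taking the union: the regions partially overlap (shared area 1.14 mm²), so overlapping operands fuse into one piece — 1 connected region; the cylinder at (0.5, 15.5) does not reach this height (z outside [15.5, 32.5]); Merging all regions: only the result so far is present, so the union is just that shape — 1 connected region. The outline is a single polygon with 17 vertices. Extrusion per mm of travel: 0.4 × 0.12 / (π × 0.875²) = 0.019956. Accumulating E over each segment gives final E = 1.7960.

G0 X-8.50 Y-3.00 Z7.08
G1 X-7.76 Y-5.75 E0.0568
G1 X-5.75 Y-7.76 E0.1136
G1 X-3.00 Y-8.50 E0.1704
G1 X-0.25 Y-7.76 E0.2272
G1 X1.76 Y-5.75 E0.2839
G1 X2.50 Y-3.00 E0.3408
G1 X1.76 Y-0.25 E0.3976
G1 X1.51 Y0.00 E0.4047
G1 X15.00 Y0.00 E0.6739
G1 X15.00 Y15.50 E0.9832
G1 X0.00 Y15.50 E1.2825
G1 X0.00 Y1.51 E1.5617
G1 X-0.25 Y1.76 E1.5688
G1 X-3.00 Y2.50 E1.6256
G1 X-5.75 Y1.76 E1.6824
G1 X-7.76 Y-0.25 E1.7392
G1 X-8.50 Y-3.00 E1.7960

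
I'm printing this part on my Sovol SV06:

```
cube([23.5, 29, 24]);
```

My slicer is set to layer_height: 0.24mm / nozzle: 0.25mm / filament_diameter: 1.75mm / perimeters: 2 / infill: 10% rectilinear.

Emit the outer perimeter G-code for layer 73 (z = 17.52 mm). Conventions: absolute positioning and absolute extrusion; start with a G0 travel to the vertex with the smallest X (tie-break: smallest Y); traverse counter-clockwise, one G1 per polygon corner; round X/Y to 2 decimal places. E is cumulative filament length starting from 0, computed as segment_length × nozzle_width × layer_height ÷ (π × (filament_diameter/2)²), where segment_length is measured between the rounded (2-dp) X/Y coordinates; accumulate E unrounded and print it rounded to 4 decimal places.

G0 X0.00 Y0.00 Z17.52
G1 X23.50 Y0.00 E0.5862
G1 X23.50 Y29.00 E1.3096
G1 X0.00 Y29.00 E1.8958
G1 X0.00 Y0.00 E2.6192

At z = 17.52 mm: the cube (footprint 23.5×29) is included at this height. The outline is a single polygon with 4 vertices. Extrusion per mm of travel: 0.25 × 0.24 / (π × 0.875²) = 0.024945. Accumulating E over each segment gives final E = 2.6192.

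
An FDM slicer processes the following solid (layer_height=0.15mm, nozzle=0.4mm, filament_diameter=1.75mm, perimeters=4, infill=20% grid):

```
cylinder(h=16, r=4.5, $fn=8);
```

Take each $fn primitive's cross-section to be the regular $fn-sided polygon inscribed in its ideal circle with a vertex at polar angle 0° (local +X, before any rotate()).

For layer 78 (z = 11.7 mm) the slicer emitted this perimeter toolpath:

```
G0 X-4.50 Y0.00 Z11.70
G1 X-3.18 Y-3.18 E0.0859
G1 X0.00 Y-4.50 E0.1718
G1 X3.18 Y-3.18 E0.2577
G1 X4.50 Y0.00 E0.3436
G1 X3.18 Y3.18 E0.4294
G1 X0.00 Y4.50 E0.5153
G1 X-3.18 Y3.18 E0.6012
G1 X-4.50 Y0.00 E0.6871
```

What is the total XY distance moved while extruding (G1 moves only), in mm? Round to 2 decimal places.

Sum the Euclidean lengths of each G1 segment: total = 27.54 mm.

27.54 mm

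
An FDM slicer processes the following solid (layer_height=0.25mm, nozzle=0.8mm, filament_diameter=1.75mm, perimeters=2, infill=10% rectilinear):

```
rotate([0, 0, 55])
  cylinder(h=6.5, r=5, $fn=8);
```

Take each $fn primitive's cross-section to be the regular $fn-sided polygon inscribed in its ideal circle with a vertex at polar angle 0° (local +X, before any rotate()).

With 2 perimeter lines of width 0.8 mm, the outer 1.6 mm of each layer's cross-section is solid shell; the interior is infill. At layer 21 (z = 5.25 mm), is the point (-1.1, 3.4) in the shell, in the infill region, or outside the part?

At z = 5.25 mm: the cylinder: section is a regular 8-gon, circumradius r=5; (whole slice rotated 55° about Z — lengths, areas and connectivity unchanged). Overall, the cross-section is a single solid region. Undo the 55° rotation: the query point maps to (2.154, 2.851) in the un-rotated model frame. The nearest boundary edge runs (3.54, 3.54)→(0.00, 5.00); distance from the point to it = 1.16 mm. The point is inside the cross-section, 1.16 mm from the nearest boundary — within the 1.6 mm shell band (2 × 0.8).

shell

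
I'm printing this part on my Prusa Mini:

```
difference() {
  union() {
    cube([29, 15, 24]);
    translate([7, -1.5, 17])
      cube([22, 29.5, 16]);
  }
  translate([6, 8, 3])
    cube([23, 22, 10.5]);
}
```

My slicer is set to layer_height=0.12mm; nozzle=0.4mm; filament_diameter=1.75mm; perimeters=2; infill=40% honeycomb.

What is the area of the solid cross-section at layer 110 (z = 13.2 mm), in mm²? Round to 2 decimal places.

At z = 13.2 mm: the 29×15 cube contributes its full rectangle (area 435.00 mm²); the cube at (7, -1.5) is absent (z outside [17, 33]); Merging all regions: only the 29×15 cube is present, so the union is just that shape — area = 435.00 mm²; the 23×22 cube at (6, 8) contributes its full rectangle (area 506.00 mm²); Subtracting the remaining from the first: starting from the result so far (435.00 mm²), the 23×22 cube at (6, 8) partially overlaps it — only the 161.00 mm² overlap (of its 506.00 mm²) is removed, clipping the outline — area = 274.00 mm². Overall, the cross-section is a single solid region. Net area = 274.00 mm².

274.00 mm²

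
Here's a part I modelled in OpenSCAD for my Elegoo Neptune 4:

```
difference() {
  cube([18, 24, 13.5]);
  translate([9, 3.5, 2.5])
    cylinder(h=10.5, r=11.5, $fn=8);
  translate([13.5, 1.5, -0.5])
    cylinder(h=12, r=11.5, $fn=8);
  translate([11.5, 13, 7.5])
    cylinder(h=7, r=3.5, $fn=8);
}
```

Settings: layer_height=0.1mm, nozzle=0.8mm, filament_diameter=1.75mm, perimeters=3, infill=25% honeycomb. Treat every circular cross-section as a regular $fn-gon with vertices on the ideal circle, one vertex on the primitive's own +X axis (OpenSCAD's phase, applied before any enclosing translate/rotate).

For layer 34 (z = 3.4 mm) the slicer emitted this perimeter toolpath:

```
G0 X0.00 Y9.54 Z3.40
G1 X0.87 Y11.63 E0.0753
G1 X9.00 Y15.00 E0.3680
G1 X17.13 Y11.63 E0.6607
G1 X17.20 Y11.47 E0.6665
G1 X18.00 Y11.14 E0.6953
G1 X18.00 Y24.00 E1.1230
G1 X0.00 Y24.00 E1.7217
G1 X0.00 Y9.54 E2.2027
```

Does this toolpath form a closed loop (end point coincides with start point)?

Start point (G0): (0.00, 9.54). End point (last G1): the path returns to the start — closed.

yes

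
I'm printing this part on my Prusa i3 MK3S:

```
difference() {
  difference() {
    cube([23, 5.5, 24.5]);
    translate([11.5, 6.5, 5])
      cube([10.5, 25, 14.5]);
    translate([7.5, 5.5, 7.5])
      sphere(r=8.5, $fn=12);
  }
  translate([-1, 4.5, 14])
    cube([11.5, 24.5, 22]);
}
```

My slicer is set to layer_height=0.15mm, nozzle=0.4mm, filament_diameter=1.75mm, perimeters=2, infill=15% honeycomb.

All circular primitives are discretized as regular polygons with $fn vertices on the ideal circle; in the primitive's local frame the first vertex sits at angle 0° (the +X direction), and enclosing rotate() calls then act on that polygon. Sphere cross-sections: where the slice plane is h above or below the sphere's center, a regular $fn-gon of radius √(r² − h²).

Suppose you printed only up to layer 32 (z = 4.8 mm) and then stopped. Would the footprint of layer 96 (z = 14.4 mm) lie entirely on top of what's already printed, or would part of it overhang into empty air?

Compare the two slices. At z = 4.8: the 23×5.5 cube contributes its full rectangle (area 126.50 mm²); the cube at (11.5, 6.5) is absent (z outside [5, 19.5]); the r=8.5 sphere at (7.5, 5.5) contributes a regular 12-gon of circumradius √(8.5²−2.7²) = 8.060 (area = (12/2)·8.060²·sin(360°/12) = 194.88 mm²); After the difference (first − rest): starting from the 23×5.5 cube (126.50 mm²), the r=8.5 sphere at (7.5, 5.5) partially overlaps it — only the 78.39 mm² overlap (of its 194.88 mm²) is removed, clipping the outline — area = 48.11 mm²; the cube at (-1, 4.5) is absent (z outside [14, 36]); After the difference (first − rest): none of the subtracted shapes is present at this height, so that combined region is unchanged — area = 48.11 mm². At z = 14.4: the cube (footprint 23×5.5) is included at this height (area 126.50 mm²); the cube at (11.5, 6.5) (footprint 10.5×25) is included at this height (area 262.50 mm²); the r=8.5 sphere at (7.5, 5.5) contributes a regular 12-gon of circumradius √(8.5²−6.9²) = 4.964 (area = (12/2)·4.964²·sin(360°/12) = 73.92 mm²); Taking the first minus the rest: starting from the 23×5.5 cube (126.50 mm²), the 10.5×25 cube at (11.5, 6.5) misses the remaining region (no effect); the r=8.5 sphere at (7.5, 5.5) partially overlaps it — only the 36.96 mm² overlap (of its 73.92 mm²) is removed, clipping the outline — area = 89.54 mm²; the 11.5×24.5 cube at (-1, 4.5) contributes its full rectangle (area 281.75 mm²); After the difference (first − rest): starting from the result so far (89.54 mm²), the 11.5×24.5 cube at (-1, 4.5) partially overlaps it — only the 2.67 mm² overlap (of its 281.75 mm²) is removed, clipping the outline — area = 86.87 mm². Checking containment: at z = 14.4 the cross-section extends beyond the z = 4.8 cross-section by about 38.76 mm².

part overhangs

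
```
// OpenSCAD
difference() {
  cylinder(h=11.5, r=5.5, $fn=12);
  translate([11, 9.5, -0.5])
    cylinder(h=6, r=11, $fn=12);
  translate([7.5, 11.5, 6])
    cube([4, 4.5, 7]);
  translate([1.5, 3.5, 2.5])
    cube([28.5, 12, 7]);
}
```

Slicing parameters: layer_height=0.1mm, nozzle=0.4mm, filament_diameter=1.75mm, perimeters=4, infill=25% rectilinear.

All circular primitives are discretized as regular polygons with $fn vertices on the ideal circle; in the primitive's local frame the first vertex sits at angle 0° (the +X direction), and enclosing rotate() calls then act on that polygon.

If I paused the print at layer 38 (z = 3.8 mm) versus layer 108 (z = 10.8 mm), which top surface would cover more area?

layer 108 (z = 10.8 mm)

Layer 38 (z = 3.8): the r=5.5 cylinder contributes a regular 12-gon of circumradius 5.5 (area = (12/2)·5.500²·sin(360°/12) = 90.75 mm²); the r=11 cylinder at (11, 9.5) contributes a regular 12-gon of circumradius 11 (area = (12/2)·11.000²·sin(360°/12) = 363.00 mm²); the cube at (7.5, 11.5) does not reach this height (z outside [6, 13]); the 28.5×12 cube at (1.5, 3.5) contributes its full rectangle (area 342.00 mm²); Subtracting the remaining from the first: starting from the r=5.5 cylinder (90.75 mm²), the r=11 cylinder at (11, 9.5) partially overlaps it — only the 7.05 mm² overlap (of its 363.00 mm²) is removed, clipping the outline; the 28.5×12 cube at (1.5, 3.5) partially overlaps it — only the 0.11 mm² overlap (of its 342.00 mm²) is removed, clipping the outline — area = 83.59 mm². So its area = 83.59 mm². Layer 108 (z = 10.8): the r=5.5 cylinder gives a regular 12-gon of circumradius 5.5 (constant along its height) (area = (12/2)·5.500²·sin(360°/12) = 90.75 mm²); the cylinder at (11, 9.5) is absent (z outside [-0.5, 5.5]); the 4×4.5 cube at (7.5, 11.5) contributes its full rectangle (area 18.00 mm²); the cube at (1.5, 3.5) does not reach this height (z outside [2.5, 9.5]); Subtracting the remaining from the first: starting from the r=5.5 cylinder (90.75 mm²), the 4×4.5 cube at (7.5, 11.5) misses the remaining region (no effect) — area = 90.75 mm². So its area = 90.75 mm². Layer 108 is larger (90.75 vs 83.59 mm²).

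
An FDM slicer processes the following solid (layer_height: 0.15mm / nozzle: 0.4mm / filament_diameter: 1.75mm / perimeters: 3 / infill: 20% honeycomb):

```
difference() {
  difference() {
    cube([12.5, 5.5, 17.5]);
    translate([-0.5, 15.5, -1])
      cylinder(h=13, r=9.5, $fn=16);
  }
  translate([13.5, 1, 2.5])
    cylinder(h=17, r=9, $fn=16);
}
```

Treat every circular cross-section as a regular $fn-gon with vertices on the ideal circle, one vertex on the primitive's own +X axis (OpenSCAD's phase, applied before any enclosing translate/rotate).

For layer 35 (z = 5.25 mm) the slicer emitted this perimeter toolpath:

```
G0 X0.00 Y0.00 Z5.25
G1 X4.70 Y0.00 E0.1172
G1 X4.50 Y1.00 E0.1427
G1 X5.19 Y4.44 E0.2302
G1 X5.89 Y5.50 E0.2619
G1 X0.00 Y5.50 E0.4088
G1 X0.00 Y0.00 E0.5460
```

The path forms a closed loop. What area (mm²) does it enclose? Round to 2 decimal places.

27.14 mm²

Apply the shoelace formula to the sequence of (X, Y) vertices; enclosed area = 27.14 mm².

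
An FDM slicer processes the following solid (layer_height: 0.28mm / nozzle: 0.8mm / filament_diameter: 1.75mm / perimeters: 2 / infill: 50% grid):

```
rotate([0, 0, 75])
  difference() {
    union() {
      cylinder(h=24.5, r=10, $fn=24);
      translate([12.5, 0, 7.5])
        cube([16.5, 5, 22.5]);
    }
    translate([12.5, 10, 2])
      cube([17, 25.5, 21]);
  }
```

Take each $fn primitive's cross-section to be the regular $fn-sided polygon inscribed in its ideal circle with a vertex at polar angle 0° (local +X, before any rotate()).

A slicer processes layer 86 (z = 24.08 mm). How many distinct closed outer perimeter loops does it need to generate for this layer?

2

At z = 24.08 mm: the r=10 cylinder gives a regular 24-gon of circumradius 10 (constant along its height); the cube at (12.5, 0) is present — its section is the full 16.5×5 rectangle; Merging all regions: the 2 present regions are separate (no shared area or edge), so areas and boundary lengths simply add and each stays a separate island — 2 connected regions; the cube at (12.5, 10) is absent (z outside [2, 23]); After the difference (first − rest): none of the subtracted shapes is present at this height, so the result so far is unchanged — 2 connected regions; (rotated 75° about Z; rotation is an isometry so areas/perimeters/island counts are preserved). The result has 2 disconnected regions.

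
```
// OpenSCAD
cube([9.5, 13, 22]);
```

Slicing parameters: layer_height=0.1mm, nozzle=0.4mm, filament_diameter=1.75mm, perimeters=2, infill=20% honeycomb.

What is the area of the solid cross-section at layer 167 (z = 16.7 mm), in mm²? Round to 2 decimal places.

123.50 mm²

At z = 16.7 mm: the 9.5×13 cube contributes its full rectangle (area 123.50 mm²). Overall, the cross-section is a single solid region. Net area = 123.50 mm².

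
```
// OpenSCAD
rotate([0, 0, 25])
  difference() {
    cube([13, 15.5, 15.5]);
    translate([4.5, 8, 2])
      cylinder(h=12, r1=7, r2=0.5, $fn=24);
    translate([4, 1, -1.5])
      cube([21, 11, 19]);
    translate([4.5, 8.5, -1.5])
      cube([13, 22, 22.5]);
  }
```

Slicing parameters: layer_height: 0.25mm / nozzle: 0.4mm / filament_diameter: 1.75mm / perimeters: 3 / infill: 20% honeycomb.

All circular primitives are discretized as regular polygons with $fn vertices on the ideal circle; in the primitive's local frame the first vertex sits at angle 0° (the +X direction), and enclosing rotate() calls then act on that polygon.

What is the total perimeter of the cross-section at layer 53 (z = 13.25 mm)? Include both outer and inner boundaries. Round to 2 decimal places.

58.28 mm

At z = 13.25 mm: the cube is present — its section is the full 13×15.5 rectangle (perimeter 57.00 mm); the cone at (4.5, 8): at t=0.938 of its height the radius interpolates to r₁+(r₂−r₁)t = 0.906, giving a regular 24-gon of that circumradius (perimeter = 2·24·0.906·sin(180°/24) = 5.68 mm); the cube at (4, 1) is present — its section is the full 21×11 rectangle (perimeter 64.00 mm); the 13×22 cube at (4.5, 8.5) contributes its full rectangle (perimeter 70.00 mm); After the difference (first − rest): starting from the 13×15.5 cube, the cone at (4.5, 8) lies wholly inside it (removes its full 2.55 mm² and its 5.68 mm outline becomes a hole wall); the 21×11 cube at (4, 1) partially overlaps it — only the 96.87 mm² overlap (of its 231.00 mm²) is removed, clipping the outline; the 13×22 cube at (4.5, 8.5) partially overlaps it — only the 29.75 mm² overlap (of its 286.00 mm²) is removed, clipping the outline — boundary = 58.28 mm; (rotated 25° about Z; rotation is an isometry so areas/perimeters/island counts are preserved). Overall, the cross-section is a single solid region. Total boundary length (outer) = 58.28 mm.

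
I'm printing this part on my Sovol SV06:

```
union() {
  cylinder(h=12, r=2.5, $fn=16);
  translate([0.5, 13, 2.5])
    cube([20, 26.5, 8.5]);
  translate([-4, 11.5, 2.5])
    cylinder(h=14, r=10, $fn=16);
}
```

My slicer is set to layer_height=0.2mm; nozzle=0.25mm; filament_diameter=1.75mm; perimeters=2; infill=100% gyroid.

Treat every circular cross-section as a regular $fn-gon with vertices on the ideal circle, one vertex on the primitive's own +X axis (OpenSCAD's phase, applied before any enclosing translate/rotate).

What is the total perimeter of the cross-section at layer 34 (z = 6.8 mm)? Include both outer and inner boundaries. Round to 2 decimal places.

At z = 6.8 mm: the cylinder: section is a regular 16-gon, circumradius r=2.5 (perimeter = 2·16·2.500·sin(180°/16) = 15.61 mm); the 20×26.5 cube at (0.5, 13) contributes its full rectangle (perimeter 93.00 mm); the cylinder at (-4, 11.5): section is a regular 16-gon, circumradius r=10 (perimeter = 2·16·10.000·sin(180°/16) = 62.43 mm); Taking the union: the regions partially overlap (shared area 25.87 mm²), so the edge portions inside another operand are dropped and the merged outline is re-measured after clipping — boundary = 145.91 mm. Overall, the cross-section is a single solid region. Total boundary length (outer) = 145.91 mm.

145.91 mm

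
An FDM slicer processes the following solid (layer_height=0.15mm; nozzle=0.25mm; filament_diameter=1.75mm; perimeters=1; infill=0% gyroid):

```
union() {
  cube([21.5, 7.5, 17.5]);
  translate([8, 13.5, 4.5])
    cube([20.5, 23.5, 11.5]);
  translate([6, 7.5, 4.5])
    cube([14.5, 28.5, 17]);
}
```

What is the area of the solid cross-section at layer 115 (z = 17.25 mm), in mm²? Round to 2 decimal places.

574.50 mm²

At z = 17.25 mm: the cube is present — its section is the full 21.5×7.5 rectangle (area 161.25 mm²); the cube at (8, 13.5) does not reach this height (z outside [4.5, 16]); the cube at (6, 7.5) is present — its section is the full 14.5×28.5 rectangle (area 413.25 mm²); Taking the union: the 2 present regions share edge segments without overlapping in area, so areas simply add but the touching pieces fuse into one outline (the shared edge portions become interior and drop out of the boundary) — area = 574.50 mm². Overall, the cross-section is a single solid region. Net area = 574.50 mm².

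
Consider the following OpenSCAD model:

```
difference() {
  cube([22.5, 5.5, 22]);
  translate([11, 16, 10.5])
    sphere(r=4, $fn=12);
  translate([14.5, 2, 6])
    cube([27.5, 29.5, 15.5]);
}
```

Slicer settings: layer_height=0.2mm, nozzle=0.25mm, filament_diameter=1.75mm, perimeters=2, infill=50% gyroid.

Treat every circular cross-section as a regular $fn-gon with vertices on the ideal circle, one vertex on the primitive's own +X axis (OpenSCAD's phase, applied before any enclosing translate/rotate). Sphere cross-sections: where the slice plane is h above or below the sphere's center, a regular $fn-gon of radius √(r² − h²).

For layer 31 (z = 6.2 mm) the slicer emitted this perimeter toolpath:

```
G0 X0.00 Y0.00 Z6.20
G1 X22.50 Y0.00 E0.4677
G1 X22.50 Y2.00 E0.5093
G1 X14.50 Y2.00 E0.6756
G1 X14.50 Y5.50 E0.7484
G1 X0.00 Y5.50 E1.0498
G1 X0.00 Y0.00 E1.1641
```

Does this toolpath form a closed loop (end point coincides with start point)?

Start point (G0): (0.00, 0.00). End point (last G1): the path returns to the start — closed.

yes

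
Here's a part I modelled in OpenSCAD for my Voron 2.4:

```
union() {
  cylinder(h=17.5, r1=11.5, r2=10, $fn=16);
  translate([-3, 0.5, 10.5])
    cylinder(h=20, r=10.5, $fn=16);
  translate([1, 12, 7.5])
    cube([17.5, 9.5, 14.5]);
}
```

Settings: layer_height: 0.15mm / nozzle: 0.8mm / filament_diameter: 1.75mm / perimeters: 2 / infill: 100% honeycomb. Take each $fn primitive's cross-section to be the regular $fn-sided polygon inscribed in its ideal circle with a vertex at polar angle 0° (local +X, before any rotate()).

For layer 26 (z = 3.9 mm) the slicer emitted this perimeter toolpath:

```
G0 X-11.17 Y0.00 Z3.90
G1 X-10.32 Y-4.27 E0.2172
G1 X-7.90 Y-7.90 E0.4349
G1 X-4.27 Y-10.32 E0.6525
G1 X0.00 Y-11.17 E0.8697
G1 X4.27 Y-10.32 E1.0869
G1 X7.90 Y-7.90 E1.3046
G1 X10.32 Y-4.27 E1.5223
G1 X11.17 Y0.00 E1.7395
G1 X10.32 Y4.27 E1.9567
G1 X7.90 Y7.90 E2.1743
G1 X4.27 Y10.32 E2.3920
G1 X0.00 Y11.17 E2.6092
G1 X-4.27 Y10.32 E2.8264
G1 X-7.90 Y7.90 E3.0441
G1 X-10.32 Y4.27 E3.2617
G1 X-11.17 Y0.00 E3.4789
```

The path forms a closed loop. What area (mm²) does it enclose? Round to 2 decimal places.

381.96 mm²

Apply the shoelace formula to the sequence of (X, Y) vertices; enclosed area = 381.96 mm².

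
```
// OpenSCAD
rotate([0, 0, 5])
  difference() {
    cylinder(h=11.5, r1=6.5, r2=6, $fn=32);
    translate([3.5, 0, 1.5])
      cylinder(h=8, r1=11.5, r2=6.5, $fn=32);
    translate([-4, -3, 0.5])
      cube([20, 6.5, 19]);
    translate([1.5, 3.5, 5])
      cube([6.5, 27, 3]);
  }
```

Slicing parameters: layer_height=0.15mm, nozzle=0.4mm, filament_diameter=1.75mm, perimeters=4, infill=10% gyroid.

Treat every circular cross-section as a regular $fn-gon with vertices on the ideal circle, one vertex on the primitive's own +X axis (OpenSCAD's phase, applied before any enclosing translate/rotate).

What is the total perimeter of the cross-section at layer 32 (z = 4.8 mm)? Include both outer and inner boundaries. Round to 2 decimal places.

14.12 mm

At z = 4.8 mm: the cone (r1=6.5→r2=6) has section circumradius 6.291 here — a regular 32-gon (perimeter = 2·32·6.291·sin(180°/32) = 39.47 mm); the cone at (3.5, 0) (r1=11.5→r2=6.5) has section circumradius 9.438 here — a regular 32-gon (perimeter = 2·32·9.438·sin(180°/32) = 59.20 mm); the cube at (-4, -3) is present — its section is the full 20×6.5 rectangle (perimeter 53.00 mm); the cube at (1.5, 3.5) is absent (z outside [5, 8]); After the difference (first − rest): starting from the cone, the cone at (3.5, 0) partially overlaps it — only the 121.84 mm² overlap (of its 278.02 mm²) is removed, clipping the outline; the 20×6.5 cube at (-4, -3) misses the remaining region (no effect) — boundary = 14.12 mm; (rotated 5° about Z; rotation is an isometry so areas/perimeters/island counts are preserved). Overall, the cross-section is a single solid region. Total boundary length (outer) = 14.12 mm.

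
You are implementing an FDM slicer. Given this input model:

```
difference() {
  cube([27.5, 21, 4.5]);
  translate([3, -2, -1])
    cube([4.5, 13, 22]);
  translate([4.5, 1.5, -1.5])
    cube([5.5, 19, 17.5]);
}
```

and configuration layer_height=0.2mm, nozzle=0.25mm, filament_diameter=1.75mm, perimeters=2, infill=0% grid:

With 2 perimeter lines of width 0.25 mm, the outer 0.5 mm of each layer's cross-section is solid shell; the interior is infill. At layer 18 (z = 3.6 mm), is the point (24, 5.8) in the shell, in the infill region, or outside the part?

infill

At z = 3.6 mm: the cube is present — its section is the full 27.5×21 rectangle; the 4.5×13 cube at (3, -2) contributes its full rectangle; the cube at (4.5, 1.5) is present — its section is the full 5.5×19 rectangle; Subtracting the remaining from the first: starting from the 27.5×21 cube, the 4.5×13 cube at (3, -2) partially overlaps it — only the 49.50 mm² overlap (of its 58.50 mm²) is removed, clipping the outline; the 5.5×19 cube at (4.5, 1.5) partially overlaps it — only the 76.00 mm² overlap (of its 104.50 mm²) is removed, clipping the outline — 1 connected region. Overall, the cross-section is a single solid region. The nearest boundary edge runs (27.50, 21.00)→(27.50, 0.00); distance from the point to it = 3.50 mm. The point is inside the cross-section and 3.50 mm from the nearest boundary — more than the 0.5 mm shell width (2 × 0.25), so it's in the infill interior.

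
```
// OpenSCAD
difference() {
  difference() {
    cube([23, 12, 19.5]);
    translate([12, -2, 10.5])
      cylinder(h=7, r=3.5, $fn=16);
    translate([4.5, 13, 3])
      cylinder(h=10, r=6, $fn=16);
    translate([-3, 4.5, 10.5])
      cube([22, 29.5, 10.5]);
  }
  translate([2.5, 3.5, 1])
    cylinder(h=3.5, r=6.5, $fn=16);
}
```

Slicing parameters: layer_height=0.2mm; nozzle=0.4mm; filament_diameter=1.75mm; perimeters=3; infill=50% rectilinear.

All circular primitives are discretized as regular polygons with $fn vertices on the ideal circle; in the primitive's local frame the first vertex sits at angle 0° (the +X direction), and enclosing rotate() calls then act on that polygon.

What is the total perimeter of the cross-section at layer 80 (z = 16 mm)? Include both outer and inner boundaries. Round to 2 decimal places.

71.02 mm

At z = 16 mm: the cube (footprint 23×12) is included at this height (perimeter 70.00 mm); the r=3.5 cylinder at (12, -2) contributes a regular 16-gon of circumradius 3.5 (perimeter = 2·16·3.500·sin(180°/16) = 21.85 mm); the cylinder at (4.5, 13) does not reach this height (z outside [3, 13]); the cube at (-3, 4.5) (footprint 22×29.5) is included at this height (perimeter 103.00 mm); Subtracting the remaining from the first: starting from the 23×12 cube, the r=3.5 cylinder at (12, -2) partially overlaps it — only the 5.75 mm² overlap (of its 37.50 mm²) is removed, clipping the outline; the 22×29.5 cube at (-3, 4.5) partially overlaps it — only the 142.50 mm² overlap (of its 649.00 mm²) is removed, clipping the outline — boundary = 71.02 mm; the cylinder at (2.5, 3.5) does not reach this height (z outside [1, 4.5]); After the difference (first − rest): none of the subtracted shapes is present at this height, so the result so far is unchanged — boundary = 71.02 mm. Overall, the cross-section is a single solid region. Total boundary length (outer) = 71.02 mm.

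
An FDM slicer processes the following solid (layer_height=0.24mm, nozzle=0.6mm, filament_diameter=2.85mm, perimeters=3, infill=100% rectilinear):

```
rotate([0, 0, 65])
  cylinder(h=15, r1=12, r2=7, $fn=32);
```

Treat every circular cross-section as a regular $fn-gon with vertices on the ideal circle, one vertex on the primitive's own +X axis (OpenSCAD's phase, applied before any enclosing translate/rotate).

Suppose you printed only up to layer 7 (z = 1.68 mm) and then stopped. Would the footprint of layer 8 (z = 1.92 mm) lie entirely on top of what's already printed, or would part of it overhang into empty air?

Compare the two slices. At z = 1.68: the cone: at t=0.112 of its height the radius interpolates to r₁+(r₂−r₁)t = 11.440, giving a regular 32-gon of that circumradius (area = (32/2)·11.440²·sin(360°/32) = 408.51 mm²); (rotated 65° about Z; rotation is an isometry so areas/perimeters/island counts are preserved). At z = 1.92: the cone: at t=0.128 of its height the radius interpolates to r₁+(r₂−r₁)t = 11.360, giving a regular 32-gon of that circumradius (area = (32/2)·11.360²·sin(360°/32) = 402.82 mm²); (rotated 65° about Z; rotation is an isometry so areas/perimeters/island counts are preserved). Checking containment: the cross-section at z = 1.92 is a subset of the cross-section at z = 1.68.

entirely on top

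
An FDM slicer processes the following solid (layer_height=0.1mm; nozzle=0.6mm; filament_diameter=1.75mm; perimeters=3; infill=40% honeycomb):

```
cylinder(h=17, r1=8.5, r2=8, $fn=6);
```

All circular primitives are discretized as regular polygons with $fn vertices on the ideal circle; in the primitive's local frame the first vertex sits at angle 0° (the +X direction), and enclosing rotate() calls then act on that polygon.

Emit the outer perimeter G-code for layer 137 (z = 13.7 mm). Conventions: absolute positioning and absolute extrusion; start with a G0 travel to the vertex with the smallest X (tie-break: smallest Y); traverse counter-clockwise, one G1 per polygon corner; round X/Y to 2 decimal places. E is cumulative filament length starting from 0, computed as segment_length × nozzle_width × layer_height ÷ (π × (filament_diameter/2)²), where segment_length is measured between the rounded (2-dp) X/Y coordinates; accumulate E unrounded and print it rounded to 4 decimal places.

At z = 13.7 mm: the cone (r1=8.5→r2=8) has section circumradius 8.097 here — a regular 6-gon. The outline is a single polygon with 6 vertices. Extrusion per mm of travel: 0.6 × 0.1 / (π × 0.875²) = 0.024945. Accumulating E over each segment gives final E = 1.2119.

G0 X-8.10 Y0.00 Z13.70
G1 X-4.05 Y-7.01 E0.2020
G1 X4.05 Y-7.01 E0.4040
G1 X8.10 Y0.00 E0.6060
G1 X4.05 Y7.01 E0.8079
G1 X-4.05 Y7.01 E1.0100
G1 X-8.10 Y0.00 E1.2119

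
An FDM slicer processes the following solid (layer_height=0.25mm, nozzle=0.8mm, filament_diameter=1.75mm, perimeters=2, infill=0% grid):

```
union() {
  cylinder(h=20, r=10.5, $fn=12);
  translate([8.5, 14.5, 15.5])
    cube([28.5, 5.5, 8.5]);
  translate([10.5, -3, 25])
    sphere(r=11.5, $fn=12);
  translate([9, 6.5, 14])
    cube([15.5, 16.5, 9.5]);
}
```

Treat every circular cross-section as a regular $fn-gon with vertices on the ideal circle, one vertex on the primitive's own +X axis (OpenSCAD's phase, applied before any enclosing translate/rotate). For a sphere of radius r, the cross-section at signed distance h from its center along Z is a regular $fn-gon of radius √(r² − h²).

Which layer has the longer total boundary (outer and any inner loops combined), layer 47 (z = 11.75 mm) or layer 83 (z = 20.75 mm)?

layer 83 (z = 20.75 mm)

Layer 47 (z = 11.75): the cylinder: section is a regular 12-gon, circumradius r=10.5 (perimeter = 2·12·10.500·sin(180°/12) = 65.22 mm); the cube at (8.5, 14.5) is absent (z outside [15.5, 24]); the sphere at (10.5, -3) does not reach this height (|z−center|=13.250 > r=11.5); the cube at (9, 6.5) does not reach this height (z outside [14, 23.5]); Combining (union): only the r=10.5 cylinder is present, so the union is just that shape — boundary = 65.22 mm. So its perimeter = 65.22 mm. Layer 83 (z = 20.75): the cylinder is not intersected at this z (z outside [0, 20]); the cube at (8.5, 14.5) (footprint 28.5×5.5) is included at this height (perimeter 68.00 mm); the r=11.5 sphere at (10.5, -3) slices to a regular 12-gon of circumradius 10.686 (√(r²−h²) with h=4.25 from center) (perimeter = 2·12·10.686·sin(180°/12) = 66.38 mm); the cube at (9, 6.5) is present — its section is the full 15.5×16.5 rectangle (perimeter 64.00 mm); Combining (union): the regions partially overlap (shared area 89.35 mm²), so the edge portions inside another operand are dropped and the merged outline is re-measured after clipping — boundary = 143.53 mm. So its perimeter = 143.53 mm. Layer 83 is larger (143.53 vs 65.22 mm).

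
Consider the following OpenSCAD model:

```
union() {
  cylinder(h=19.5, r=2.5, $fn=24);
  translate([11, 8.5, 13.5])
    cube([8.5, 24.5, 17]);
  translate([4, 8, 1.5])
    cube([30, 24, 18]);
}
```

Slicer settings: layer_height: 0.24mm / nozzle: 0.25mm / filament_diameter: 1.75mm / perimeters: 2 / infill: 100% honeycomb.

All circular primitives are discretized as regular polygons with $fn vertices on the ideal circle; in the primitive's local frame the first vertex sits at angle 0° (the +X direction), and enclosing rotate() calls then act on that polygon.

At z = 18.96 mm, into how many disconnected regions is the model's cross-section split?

At z = 18.96 mm: the cylinder: section is a regular 24-gon, circumradius r=2.5; the cube at (11, 8.5) (footprint 8.5×24.5) is included at this height; the 30×24 cube at (4, 8) contributes its full rectangle; Taking the union: the regions partially overlap (shared area 199.75 mm²), so overlapping operands fuse into one piece — 2 connected regions. The result has 2 disconnected regions.

2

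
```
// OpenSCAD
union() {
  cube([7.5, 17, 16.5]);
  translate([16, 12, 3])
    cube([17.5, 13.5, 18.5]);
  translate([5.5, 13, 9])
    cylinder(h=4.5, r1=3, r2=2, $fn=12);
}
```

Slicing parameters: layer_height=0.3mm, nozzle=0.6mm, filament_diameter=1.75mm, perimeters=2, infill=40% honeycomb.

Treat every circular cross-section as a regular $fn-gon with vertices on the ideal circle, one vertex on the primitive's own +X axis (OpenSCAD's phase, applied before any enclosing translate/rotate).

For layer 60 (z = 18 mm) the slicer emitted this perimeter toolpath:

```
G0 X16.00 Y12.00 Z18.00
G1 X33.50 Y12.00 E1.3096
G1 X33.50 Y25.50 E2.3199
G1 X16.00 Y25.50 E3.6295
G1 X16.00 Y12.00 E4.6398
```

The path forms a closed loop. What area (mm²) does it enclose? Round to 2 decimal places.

Apply the shoelace formula to the sequence of (X, Y) vertices; enclosed area = 236.25 mm².

236.25 mm²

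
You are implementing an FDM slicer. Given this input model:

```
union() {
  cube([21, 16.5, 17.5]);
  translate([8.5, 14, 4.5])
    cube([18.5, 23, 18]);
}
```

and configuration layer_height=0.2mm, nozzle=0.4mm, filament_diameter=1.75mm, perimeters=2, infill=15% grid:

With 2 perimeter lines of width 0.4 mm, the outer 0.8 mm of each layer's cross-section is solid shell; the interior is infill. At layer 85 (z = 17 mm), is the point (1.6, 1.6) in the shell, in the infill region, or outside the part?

At z = 17 mm: the cube is present — its section is the full 21×16.5 rectangle; the cube at (8.5, 14) is present — its section is the full 18.5×23 rectangle; Combining (union): the regions partially overlap (shared area 31.25 mm²), so overlapping operands fuse into one piece — 1 connected region. Overall, the cross-section is a single solid region. The nearest boundary edge runs (21.00, 0.00)→(0.00, 0.00); distance from the point to it = 1.60 mm. The point is inside the cross-section and 1.60 mm from the nearest boundary — more than the 0.8 mm shell width (2 × 0.4), so it's in the infill interior.

infill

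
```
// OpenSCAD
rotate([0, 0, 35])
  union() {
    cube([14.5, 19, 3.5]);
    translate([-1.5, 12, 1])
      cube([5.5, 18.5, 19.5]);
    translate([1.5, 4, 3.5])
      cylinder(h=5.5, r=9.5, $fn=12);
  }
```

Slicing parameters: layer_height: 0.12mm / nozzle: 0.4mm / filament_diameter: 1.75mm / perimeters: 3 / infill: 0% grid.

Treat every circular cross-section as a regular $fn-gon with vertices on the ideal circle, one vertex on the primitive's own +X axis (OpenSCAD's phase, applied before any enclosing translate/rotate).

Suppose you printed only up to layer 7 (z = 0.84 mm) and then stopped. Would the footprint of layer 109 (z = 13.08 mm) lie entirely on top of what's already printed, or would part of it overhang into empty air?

part overhangs

Compare the two slices. At z = 0.84: the cube (footprint 14.5×19) is included at this height (area 275.50 mm²); the cube at (-1.5, 12) is absent (z outside [1, 20.5]); the cylinder at (1.5, 4) is not intersected at this z (z outside [3.5, 9]); Merging all regions: only the 14.5×19 cube is present, so the union is just that shape — area = 275.50 mm²; (whole slice rotated 35° about Z — lengths, areas and connectivity unchanged). At z = 13.08: the cube is not intersected at this z (z outside [0, 3.5]); the cube at (-1.5, 12) (footprint 5.5×18.5) is included at this height (area 101.75 mm²); the cylinder at (1.5, 4) is not intersected at this z (z outside [3.5, 9]); Merging all regions: only the 5.5×18.5 cube at (-1.5, 12) is present, so the union is just that shape — area = 101.75 mm²; (whole slice rotated 35° about Z — lengths, areas and connectivity unchanged). Checking containment: at z = 13.08 the cross-section extends beyond the z = 0.84 cross-section by about 73.75 mm².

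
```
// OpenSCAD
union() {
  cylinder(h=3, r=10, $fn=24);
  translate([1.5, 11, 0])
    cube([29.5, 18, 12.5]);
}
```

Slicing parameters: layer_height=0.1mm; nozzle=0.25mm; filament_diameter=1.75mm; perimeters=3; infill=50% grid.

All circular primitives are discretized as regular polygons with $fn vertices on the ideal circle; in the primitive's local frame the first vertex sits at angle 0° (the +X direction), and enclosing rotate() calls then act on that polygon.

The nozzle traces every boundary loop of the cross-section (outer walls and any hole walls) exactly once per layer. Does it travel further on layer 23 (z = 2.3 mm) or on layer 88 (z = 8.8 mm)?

layer 23 (z = 2.3 mm)

Layer 23 (z = 2.3): the r=10 cylinder contributes a regular 24-gon of circumradius 10 (perimeter = 2·24·10.000·sin(180°/24) = 62.65 mm); the 29.5×18 cube at (1.5, 11) contributes its full rectangle (perimeter 95.00 mm); Combining (union): the 2 present regions are separate (no shared area or edge), so areas and boundary lengths simply add and each stays a separate island — boundary = 157.65 mm. So its perimeter = 157.65 mm. Layer 88 (z = 8.8): the cylinder is not intersected at this z (z outside [0, 3]); the cube at (1.5, 11) (footprint 29.5×18) is included at this height (perimeter 95.00 mm); Combining (union): only the 29.5×18 cube at (1.5, 11) is present, so the union is just that shape — boundary = 95.00 mm. So its perimeter = 95.00 mm. Layer 23 is larger (157.65 vs 95.00 mm).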